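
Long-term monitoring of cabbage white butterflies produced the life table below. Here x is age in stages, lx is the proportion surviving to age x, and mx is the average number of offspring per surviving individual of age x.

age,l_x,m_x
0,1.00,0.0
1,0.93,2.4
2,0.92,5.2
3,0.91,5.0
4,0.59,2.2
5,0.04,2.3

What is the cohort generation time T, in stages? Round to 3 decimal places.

lx·mx: 0, 2.232, 4.784, 4.55, 1.298, 0.092 → R0 = 12.956
x·lx·mx: 0, 2.232, 9.568, 13.65, 5.192, 0.46 → Σ = 31.102
T = 31.102 / 12.956 = 2.400587… → 2.401

2.401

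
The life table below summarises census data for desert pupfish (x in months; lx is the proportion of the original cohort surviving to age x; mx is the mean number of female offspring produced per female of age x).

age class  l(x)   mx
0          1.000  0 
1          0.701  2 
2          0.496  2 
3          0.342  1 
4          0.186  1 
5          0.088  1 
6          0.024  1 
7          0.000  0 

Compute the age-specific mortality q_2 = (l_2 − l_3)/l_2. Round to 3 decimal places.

0.310

q_2 = (l_2 − l_3) / l_2 = (0.496 − 0.342) / 0.496
     = 0.154 / 0.496 = 0.310484… → 0.310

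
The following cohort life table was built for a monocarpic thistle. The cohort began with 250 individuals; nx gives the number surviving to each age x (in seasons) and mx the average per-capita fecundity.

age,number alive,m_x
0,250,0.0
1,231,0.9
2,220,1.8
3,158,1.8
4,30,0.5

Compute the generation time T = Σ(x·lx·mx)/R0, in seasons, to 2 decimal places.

2.12

lx = nx/n0 = nx/250: 1, 0.924, 0.88, 0.632, 0.12
lx·mx: 0, 0.8316, 1.584, 1.1376, 0.06 → R0 = 3.6132
x·lx·mx: 0, 0.8316, 3.168, 3.4128, 0.24 → Σ = 7.6524
T = 7.6524 / 3.6132 = 2.117901… → 2.12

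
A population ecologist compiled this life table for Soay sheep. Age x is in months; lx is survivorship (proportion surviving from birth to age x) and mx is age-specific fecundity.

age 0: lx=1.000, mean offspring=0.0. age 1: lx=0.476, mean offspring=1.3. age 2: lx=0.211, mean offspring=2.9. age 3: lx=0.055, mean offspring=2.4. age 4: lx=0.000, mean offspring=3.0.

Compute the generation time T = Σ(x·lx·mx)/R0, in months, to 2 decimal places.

1.64

lx·mx: 0, 0.6188, 0.6119, 0.132, 0 → R0 = 1.3627
x·lx·mx: 0, 0.6188, 1.2238, 0.396, 0 → Σ = 2.2386
T = 2.2386 / 1.3627 = 1.642768… → 1.64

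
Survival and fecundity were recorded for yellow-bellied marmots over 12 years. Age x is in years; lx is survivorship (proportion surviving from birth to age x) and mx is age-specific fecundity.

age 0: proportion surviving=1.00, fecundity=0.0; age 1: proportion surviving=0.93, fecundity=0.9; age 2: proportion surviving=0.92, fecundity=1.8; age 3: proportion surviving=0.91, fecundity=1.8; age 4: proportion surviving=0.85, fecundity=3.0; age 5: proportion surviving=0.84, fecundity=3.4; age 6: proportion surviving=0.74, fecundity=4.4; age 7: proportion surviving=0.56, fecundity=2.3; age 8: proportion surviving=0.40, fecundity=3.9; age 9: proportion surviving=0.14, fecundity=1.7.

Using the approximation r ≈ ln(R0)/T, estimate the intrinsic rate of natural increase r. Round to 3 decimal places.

0.572

R0 = Σ lx·mx = 0 + 0.837 + 1.656 + 1.638 + 2.55 + 2.856 + 3.256 + 1.288 + 1.56 + 0.238 = 15.879
Σ x·lx·mx = 76.717; T = 76.717/15.879 = 4.83135…
r ≈ ln(R0)/T = ln(15.879)/4.83135… = 0.5723… → 0.572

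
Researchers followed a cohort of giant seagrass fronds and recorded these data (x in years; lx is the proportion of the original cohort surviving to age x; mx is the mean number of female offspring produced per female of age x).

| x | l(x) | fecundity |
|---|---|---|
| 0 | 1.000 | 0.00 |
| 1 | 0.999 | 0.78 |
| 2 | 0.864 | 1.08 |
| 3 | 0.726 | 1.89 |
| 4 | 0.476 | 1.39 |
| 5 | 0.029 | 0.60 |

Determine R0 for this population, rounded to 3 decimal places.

3.764

lx·mx by age: 0, 0.77922, 0.93312, 1.37214, 0.66164, 0.0174
R0 = Σ lx·mx = 3.76352 → 3.764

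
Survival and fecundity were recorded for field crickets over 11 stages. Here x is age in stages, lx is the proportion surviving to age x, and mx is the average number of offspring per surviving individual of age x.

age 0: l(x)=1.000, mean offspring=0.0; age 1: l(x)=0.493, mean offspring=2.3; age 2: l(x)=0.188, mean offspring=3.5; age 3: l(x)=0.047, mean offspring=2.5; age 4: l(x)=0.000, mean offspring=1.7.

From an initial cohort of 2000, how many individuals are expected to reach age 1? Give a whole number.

Expected survivors = N0 · l_1 = 2000 × 0.493 = 986 → 986

986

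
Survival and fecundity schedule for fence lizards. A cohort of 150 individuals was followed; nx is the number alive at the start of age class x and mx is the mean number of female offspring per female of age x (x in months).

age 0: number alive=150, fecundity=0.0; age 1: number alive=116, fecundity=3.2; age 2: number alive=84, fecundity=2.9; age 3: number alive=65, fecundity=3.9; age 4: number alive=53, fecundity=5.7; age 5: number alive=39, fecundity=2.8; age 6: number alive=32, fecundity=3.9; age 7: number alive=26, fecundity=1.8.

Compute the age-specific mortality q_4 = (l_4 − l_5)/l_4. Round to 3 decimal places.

lx = nx/n0 = nx/150: 1, 0.77333…, 0.56, 0.43333…, 0.35333…, 0.26, 0.21333…, 0.17333…
q_4 = (l_4 − l_5) / l_4 = (0.353333… − 0.26) / 0.353333…
     = 0.093333… / 0.353333… = 0.264151… → 0.264

0.264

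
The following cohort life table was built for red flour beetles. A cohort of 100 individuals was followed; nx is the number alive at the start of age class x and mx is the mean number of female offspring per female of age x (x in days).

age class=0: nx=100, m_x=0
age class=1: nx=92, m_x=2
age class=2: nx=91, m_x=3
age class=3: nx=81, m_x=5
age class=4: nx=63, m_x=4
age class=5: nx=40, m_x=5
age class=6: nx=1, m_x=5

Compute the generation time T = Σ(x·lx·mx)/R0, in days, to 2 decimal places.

3.02

lx = nx/n0 = nx/100: 1, 0.92, 0.91, 0.81, 0.63, 0.4, 0.01
lx·mx: 0, 1.84, 2.73, 4.05, 2.52, 2, 0.05 → R0 = 13.19
x·lx·mx: 0, 1.84, 5.46, 12.15, 10.08, 10, 0.3 → Σ = 39.83
T = 39.83 / 13.19 = 3.019712… → 3.02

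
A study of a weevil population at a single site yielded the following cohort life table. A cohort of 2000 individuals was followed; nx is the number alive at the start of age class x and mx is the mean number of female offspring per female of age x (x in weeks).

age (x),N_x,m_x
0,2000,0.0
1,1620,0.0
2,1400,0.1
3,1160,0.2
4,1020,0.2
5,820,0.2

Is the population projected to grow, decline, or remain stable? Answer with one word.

declining

lx = nx/n0 = nx/2000: 1, 0.81, 0.7, 0.58, 0.51, 0.41
R0 = Σ lx·mx = 0 + 0 + 0.07 + 0.116 + 0.102 + 0.082 = 0.37
R0 < 1, so the population is declining.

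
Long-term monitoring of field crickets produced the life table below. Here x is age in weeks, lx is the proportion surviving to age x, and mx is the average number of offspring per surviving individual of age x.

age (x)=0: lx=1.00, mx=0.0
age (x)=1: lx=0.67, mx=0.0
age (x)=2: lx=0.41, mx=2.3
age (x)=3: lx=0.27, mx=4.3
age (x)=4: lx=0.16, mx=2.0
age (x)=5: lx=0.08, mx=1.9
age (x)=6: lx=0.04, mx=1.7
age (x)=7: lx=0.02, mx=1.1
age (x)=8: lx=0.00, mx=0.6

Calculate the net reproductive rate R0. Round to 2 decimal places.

2.67

lx·mx by age: 0, 0, 0.943, 1.161, 0.32, 0.152, 0.068, 0.022, 0
R0 = Σ lx·mx = 2.666 → 2.67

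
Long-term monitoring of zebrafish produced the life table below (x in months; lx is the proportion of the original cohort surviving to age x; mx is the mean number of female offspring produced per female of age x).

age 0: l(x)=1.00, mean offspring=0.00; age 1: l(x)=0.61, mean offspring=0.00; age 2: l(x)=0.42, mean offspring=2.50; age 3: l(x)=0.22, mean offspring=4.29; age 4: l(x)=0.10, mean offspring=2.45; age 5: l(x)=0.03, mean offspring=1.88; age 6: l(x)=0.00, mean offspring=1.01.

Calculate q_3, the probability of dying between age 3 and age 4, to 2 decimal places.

q_3 = (l_3 − l_4) / l_3 = (0.22 − 0.1) / 0.22
     = 0.12 / 0.22 = 0.545455… → 0.55

0.55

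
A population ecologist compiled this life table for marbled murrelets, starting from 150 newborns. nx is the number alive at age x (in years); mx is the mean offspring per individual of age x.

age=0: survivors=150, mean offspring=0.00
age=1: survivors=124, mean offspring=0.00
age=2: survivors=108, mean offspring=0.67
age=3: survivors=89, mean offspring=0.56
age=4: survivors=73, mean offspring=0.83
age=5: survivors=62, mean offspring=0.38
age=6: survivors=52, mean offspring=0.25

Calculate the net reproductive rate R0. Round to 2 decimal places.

lx = nx/n0 = nx/150: 1, 0.82667…, 0.72, 0.59333…, 0.48667…, 0.41333…, 0.34667…
lx·mx by age: 0, 0, 0.4824, 0.332267…, 0.403933…, 0.157067…, 0.086667…
R0 = Σ lx·mx = 1.462333… → 1.46

1.46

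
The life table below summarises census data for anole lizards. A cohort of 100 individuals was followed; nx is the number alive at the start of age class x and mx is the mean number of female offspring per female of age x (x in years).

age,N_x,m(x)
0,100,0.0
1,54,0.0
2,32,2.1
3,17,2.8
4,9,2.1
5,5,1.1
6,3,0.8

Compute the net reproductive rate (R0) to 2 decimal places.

lx = nx/n0 = nx/100: 1, 0.54, 0.32, 0.17, 0.09, 0.05, 0.03
lx·mx by age: 0, 0, 0.672, 0.476, 0.189, 0.055, 0.024
R0 = Σ lx·mx = 1.416 → 1.42

1.42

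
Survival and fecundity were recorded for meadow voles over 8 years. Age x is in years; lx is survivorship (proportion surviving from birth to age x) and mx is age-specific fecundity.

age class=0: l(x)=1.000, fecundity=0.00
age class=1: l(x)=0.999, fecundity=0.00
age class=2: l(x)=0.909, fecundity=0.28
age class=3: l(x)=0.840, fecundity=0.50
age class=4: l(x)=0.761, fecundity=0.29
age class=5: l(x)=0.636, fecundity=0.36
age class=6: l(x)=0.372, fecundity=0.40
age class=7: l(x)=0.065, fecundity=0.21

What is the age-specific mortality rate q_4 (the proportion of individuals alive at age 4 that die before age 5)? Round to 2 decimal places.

q_4 = (l_4 − l_5) / l_4 = (0.761 − 0.636) / 0.761
     = 0.125 / 0.761 = 0.164258… → 0.16

0.16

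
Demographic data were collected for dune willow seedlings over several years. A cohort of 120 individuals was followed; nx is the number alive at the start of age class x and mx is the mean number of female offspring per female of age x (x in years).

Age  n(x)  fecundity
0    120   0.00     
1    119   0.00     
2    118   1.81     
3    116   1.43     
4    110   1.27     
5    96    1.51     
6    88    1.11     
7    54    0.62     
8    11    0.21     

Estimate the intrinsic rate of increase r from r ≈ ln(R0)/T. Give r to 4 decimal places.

0.4958

lx = nx/n0 = nx/120: 1, 0.99167…, 0.98333…, 0.96667…, 0.91667…, 0.8, 0.73333…, 0.45, 0.09167…
R0 = Σ lx·mx = 0 + 0 + 1.77983… + 1.38233… + 1.16417… + 1.208 + 0.814… + 0.279 + 0.01925… = 6.646583…
Σ x·lx·mx = 25.394333…; T = 25.394333…/6.646583… = 3.82066…
r ≈ ln(R0)/T = ln(6.646583…)/3.82066… = 0.495753… → 0.4958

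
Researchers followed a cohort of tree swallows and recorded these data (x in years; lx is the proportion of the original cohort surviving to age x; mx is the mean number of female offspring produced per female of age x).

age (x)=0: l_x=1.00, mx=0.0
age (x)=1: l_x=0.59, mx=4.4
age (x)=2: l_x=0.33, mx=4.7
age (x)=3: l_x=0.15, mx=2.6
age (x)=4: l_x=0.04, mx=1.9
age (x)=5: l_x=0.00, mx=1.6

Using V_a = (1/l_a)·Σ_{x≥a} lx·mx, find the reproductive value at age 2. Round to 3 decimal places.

6.112

lx·mx for x ≥ 2: 1.551, 0.39, 0.076, 0 → sum = 2.017
V_2 = 2.017 / l_2 = 2.017 / 0.33 = 6.112121… → 6.112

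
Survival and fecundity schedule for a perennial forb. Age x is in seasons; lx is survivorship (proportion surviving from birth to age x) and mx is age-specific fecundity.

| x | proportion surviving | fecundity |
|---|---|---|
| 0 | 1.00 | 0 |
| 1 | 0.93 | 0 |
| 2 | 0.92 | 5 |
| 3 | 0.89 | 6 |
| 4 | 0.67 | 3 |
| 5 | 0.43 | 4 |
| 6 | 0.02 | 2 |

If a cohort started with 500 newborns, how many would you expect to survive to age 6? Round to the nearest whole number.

10

Expected survivors = N0 · l_6 = 500 × 0.02 = 10 → 10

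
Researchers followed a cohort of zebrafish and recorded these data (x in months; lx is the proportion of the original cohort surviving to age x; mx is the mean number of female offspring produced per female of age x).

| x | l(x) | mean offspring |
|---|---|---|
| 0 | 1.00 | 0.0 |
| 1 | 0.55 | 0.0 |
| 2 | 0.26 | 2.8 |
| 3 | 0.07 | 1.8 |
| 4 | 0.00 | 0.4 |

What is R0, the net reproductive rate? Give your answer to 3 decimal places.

0.854

lx·mx by age: 0, 0, 0.728, 0.126, 0
R0 = Σ lx·mx = 0.854 → 0.854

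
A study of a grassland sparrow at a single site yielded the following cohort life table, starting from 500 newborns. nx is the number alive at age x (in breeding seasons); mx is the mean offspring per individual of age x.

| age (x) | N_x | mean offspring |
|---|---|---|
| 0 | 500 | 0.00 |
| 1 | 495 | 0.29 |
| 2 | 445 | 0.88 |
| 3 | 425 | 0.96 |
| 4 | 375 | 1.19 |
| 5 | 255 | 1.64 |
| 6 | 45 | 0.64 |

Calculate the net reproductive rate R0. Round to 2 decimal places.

lx = nx/n0 = nx/500: 1, 0.99, 0.89, 0.85, 0.75, 0.51, 0.09
lx·mx by age: 0, 0.2871, 0.7832, 0.816, 0.8925, 0.8364, 0.0576
R0 = Σ lx·mx = 3.6728 → 3.67

3.67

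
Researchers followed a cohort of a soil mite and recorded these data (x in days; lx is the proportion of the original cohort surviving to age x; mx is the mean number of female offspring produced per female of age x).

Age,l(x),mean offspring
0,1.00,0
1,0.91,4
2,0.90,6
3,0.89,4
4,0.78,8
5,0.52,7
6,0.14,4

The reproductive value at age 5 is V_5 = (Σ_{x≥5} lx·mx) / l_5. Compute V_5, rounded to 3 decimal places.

lx·mx for x ≥ 5: 3.64, 0.56 → sum = 4.2
V_5 = 4.2 / l_5 = 4.2 / 0.52 = 8.076923… → 8.077

8.077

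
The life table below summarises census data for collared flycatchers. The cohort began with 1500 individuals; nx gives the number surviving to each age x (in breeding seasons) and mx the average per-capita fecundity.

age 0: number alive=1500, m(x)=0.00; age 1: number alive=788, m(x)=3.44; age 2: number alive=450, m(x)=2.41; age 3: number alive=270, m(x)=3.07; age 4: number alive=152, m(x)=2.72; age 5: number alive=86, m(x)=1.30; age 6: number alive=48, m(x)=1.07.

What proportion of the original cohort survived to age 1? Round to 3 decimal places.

l_1 = n_1/n_0 = 788/1500 = 0.525333… → 0.525

0.525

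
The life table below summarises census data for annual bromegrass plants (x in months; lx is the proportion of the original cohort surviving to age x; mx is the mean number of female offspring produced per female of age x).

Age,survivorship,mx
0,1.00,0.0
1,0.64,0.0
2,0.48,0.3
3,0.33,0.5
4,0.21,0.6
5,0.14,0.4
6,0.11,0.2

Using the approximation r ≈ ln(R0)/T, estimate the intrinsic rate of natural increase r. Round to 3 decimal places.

R0 = Σ lx·mx = 0 + 0 + 0.144 + 0.165 + 0.126 + 0.056 + 0.022 = 0.513
Σ x·lx·mx = 1.699; T = 1.699/0.513 = 3.31189…
r ≈ ln(R0)/T = ln(0.513)/3.31189… = -0.20154… → -0.202

-0.202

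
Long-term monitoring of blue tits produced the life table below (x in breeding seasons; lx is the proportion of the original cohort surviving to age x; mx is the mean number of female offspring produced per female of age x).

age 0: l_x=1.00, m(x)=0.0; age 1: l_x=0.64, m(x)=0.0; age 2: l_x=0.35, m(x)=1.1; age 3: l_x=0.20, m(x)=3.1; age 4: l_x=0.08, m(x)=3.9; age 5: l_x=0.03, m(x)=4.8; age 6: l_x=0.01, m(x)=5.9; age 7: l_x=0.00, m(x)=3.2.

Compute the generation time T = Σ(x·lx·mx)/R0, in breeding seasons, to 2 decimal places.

3.26

lx·mx: 0, 0, 0.385, 0.62, 0.312, 0.144, 0.059, 0 → R0 = 1.52
x·lx·mx: 0, 0, 0.77, 1.86, 1.248, 0.72, 0.354, 0 → Σ = 4.952
T = 4.952 / 1.52 = 3.257895… → 3.26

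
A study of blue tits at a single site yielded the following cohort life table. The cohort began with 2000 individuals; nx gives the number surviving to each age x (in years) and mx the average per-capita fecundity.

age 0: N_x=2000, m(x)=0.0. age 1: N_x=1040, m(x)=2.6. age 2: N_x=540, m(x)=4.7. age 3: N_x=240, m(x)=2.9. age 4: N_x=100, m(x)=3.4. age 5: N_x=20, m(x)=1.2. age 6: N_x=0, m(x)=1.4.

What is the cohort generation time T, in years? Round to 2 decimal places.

1.80

lx = nx/n0 = nx/2000: 1, 0.52, 0.27, 0.12, 0.05, 0.01, 0
lx·mx: 0, 1.352, 1.269, 0.348, 0.17, 0.012, 0 → R0 = 3.151
x·lx·mx: 0, 1.352, 2.538, 1.044, 0.68, 0.06, 0 → Σ = 5.674
T = 5.674 / 3.151 = 1.800698… → 1.80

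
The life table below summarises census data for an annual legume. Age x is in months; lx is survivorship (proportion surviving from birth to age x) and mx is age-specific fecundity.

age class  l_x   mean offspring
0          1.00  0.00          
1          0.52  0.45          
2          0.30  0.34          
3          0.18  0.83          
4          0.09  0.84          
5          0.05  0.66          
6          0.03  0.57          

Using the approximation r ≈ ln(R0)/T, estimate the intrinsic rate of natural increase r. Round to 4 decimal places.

-0.2067

R0 = Σ lx·mx = 0 + 0.234 + 0.102 + 0.1494 + 0.0756 + 0.033 + 0.0171 = 0.6111
Σ x·lx·mx = 1.4562; T = 1.4562/0.6111 = 2.38292…
r ≈ ln(R0)/T = ln(0.6111)/2.38292… = -0.206677… → -0.2067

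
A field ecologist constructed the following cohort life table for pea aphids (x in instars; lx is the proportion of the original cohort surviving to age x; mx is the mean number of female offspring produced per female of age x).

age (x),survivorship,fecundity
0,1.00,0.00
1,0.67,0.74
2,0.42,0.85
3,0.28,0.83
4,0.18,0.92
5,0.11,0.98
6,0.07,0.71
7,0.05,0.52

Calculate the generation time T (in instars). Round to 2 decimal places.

2.50

lx·mx: 0, 0.4958, 0.357, 0.2324, 0.1656, 0.1078, 0.0497, 0.026 → R0 = 1.4343
x·lx·mx: 0, 0.4958, 0.714, 0.6972, 0.6624, 0.539, 0.2982, 0.182 → Σ = 3.5886
T = 3.5886 / 1.4343 = 2.501987… → 2.50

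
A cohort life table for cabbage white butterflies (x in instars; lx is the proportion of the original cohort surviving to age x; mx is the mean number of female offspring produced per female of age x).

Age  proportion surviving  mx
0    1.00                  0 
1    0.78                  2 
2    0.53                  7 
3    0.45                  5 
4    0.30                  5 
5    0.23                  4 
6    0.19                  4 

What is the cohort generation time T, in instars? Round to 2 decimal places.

lx·mx: 0, 1.56, 3.71, 2.25, 1.5, 0.92, 0.76 → R0 = 10.7
x·lx·mx: 0, 1.56, 7.42, 6.75, 6, 4.6, 4.56 → Σ = 30.89
T = 30.89 / 10.7 = 2.886916… → 2.89

2.89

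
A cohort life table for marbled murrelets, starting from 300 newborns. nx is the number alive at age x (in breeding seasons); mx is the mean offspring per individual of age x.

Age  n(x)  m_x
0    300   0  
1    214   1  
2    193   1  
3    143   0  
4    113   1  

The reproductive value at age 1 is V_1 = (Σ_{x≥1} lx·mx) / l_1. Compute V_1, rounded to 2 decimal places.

2.43

lx = nx/n0 = nx/300: 1, 0.71333…, 0.64333…, 0.47667…, 0.37667…
lx·mx for x ≥ 1: 0.713333…, 0.643333…, 0, 0.376667… → sum = 1.733333…
V_1 = 1.733333… / l_1 = 1.733333… / 0.713333… = 2.429907… → 2.43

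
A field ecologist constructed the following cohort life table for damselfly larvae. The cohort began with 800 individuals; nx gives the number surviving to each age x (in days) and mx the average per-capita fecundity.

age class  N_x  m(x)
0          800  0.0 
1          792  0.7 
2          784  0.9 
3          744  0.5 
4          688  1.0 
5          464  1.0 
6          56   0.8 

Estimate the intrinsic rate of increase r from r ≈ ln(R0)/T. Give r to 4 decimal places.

lx = nx/n0 = nx/800: 1, 0.99, 0.98, 0.93, 0.86, 0.58, 0.07
R0 = Σ lx·mx = 0 + 0.693 + 0.882 + 0.465 + 0.86 + 0.58 + 0.056 = 3.536
Σ x·lx·mx = 10.528; T = 10.528/3.536 = 2.97738…
r ≈ ln(R0)/T = ln(3.536)/2.97738… = 0.424198… → 0.4242

0.4242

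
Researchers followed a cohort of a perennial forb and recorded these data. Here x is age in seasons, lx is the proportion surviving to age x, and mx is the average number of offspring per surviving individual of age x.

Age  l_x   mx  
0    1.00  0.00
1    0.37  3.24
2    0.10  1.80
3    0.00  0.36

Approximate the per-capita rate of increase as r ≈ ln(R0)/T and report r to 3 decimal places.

R0 = Σ lx·mx = 0 + 1.1988 + 0.18 + 0 = 1.3788
Σ x·lx·mx = 1.5588; T = 1.5588/1.3788 = 1.13055…
r ≈ ln(R0)/T = ln(1.3788)/1.13055… = 0.28412… → 0.284

0.284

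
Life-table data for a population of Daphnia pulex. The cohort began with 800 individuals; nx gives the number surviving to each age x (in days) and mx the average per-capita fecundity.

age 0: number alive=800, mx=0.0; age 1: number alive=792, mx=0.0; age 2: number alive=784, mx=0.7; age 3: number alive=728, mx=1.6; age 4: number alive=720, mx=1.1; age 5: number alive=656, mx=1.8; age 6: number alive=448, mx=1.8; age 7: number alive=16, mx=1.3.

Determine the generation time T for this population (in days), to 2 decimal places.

lx = nx/n0 = nx/800: 1, 0.99, 0.98, 0.91, 0.9, 0.82, 0.56, 0.02
lx·mx: 0, 0, 0.686, 1.456, 0.99, 1.476, 1.008, 0.026 → R0 = 5.642
x·lx·mx: 0, 0, 1.372, 4.368, 3.96, 7.38, 6.048, 0.182 → Σ = 23.31
T = 23.31 / 5.642 = 4.131514… → 4.13

4.13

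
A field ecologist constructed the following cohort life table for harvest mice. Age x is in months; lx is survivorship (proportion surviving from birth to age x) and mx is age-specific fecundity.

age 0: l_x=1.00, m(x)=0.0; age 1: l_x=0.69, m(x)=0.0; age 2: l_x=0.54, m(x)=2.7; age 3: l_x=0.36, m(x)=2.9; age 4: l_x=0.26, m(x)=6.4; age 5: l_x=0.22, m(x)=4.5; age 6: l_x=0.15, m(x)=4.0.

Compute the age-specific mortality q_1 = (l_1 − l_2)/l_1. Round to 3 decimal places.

0.217

q_1 = (l_1 − l_2) / l_1 = (0.69 − 0.54) / 0.69
     = 0.15 / 0.69 = 0.217391… → 0.217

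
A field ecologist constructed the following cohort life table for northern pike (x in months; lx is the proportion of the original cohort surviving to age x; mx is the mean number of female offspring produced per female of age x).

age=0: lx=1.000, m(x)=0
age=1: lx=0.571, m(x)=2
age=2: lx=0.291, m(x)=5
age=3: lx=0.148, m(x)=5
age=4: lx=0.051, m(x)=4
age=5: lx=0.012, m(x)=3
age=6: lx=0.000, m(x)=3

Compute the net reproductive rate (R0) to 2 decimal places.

3.58

lx·mx by age: 0, 1.142, 1.455, 0.74, 0.204, 0.036, 0
R0 = Σ lx·mx = 3.577 → 3.58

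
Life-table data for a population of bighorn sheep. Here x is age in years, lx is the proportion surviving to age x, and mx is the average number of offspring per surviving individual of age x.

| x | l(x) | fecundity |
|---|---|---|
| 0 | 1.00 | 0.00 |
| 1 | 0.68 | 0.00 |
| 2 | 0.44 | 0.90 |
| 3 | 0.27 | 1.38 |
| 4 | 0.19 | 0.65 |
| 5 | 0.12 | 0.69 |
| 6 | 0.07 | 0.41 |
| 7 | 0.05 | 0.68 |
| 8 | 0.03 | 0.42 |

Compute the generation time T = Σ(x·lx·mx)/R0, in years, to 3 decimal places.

3.170

lx·mx: 0, 0, 0.396, 0.3726, 0.1235, 0.0828, 0.0287, 0.034, 0.0126 → R0 = 1.0502
x·lx·mx: 0, 0, 0.792, 1.1178, 0.494, 0.414, 0.1722, 0.238, 0.1008 → Σ = 3.3288
T = 3.3288 / 1.0502 = 3.169682… → 3.170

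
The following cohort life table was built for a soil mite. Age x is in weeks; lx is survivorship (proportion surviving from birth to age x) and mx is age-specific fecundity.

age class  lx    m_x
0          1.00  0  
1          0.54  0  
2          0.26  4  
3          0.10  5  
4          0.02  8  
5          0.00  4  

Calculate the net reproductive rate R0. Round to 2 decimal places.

lx·mx by age: 0, 0, 1.04, 0.5, 0.16, 0
R0 = Σ lx·mx = 1.7 → 1.70

1.70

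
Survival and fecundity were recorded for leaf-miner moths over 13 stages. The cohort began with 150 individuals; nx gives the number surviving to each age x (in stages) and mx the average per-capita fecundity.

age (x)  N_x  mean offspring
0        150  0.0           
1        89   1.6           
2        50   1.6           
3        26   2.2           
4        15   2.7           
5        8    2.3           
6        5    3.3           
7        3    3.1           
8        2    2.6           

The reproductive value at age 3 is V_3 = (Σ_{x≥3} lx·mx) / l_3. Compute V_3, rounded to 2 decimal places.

lx = nx/n0 = nx/150: 1, 0.59333…, 0.33333…, 0.17333…, 0.1, 0.05333…, 0.03333…, 0.02, 0.01333…
lx·mx for x ≥ 3: 0.381333…, 0.27, 0.122667…, 0.11…, 0.062, 0.034667… → sum = 0.980667…
V_3 = 0.980667… / l_3 = 0.980667… / 0.173333… = 5.657692… → 5.66

5.66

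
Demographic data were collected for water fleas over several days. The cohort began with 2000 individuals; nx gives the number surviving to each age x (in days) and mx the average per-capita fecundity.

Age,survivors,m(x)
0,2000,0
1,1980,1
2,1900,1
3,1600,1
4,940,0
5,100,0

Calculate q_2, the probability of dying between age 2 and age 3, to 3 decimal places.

0.158

lx = nx/n0 = nx/2000: 1, 0.99, 0.95, 0.8, 0.47, 0.05
q_2 = (l_2 − l_3) / l_2 = (0.95 − 0.8) / 0.95
     = 0.15 / 0.95 = 0.157895… → 0.158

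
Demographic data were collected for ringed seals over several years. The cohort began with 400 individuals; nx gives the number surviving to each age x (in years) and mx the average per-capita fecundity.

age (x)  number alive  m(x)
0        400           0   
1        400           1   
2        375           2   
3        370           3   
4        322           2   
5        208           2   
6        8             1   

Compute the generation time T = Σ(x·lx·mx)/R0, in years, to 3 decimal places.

lx = nx/n0 = nx/400: 1, 1, 0.9375, 0.925, 0.805, 0.52, 0.02
lx·mx: 0, 1, 1.875, 2.775, 1.61, 1.04, 0.02 → R0 = 8.32
x·lx·mx: 0, 1, 3.75, 8.325, 6.44, 5.2, 0.12 → Σ = 24.835
T = 24.835 / 8.32 = 2.984976… → 2.985

2.985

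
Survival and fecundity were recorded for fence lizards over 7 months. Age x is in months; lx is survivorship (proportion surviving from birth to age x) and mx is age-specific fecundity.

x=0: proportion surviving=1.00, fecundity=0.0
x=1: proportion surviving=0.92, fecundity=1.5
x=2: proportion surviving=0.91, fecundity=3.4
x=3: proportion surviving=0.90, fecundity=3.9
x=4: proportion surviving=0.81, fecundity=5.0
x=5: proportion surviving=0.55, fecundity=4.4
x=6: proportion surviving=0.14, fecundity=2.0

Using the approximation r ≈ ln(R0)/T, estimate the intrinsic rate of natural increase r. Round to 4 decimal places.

R0 = Σ lx·mx = 0 + 1.38 + 3.094 + 3.51 + 4.05 + 2.42 + 0.28 = 14.734
Σ x·lx·mx = 48.078; T = 48.078/14.734 = 3.26307…
r ≈ ln(R0)/T = ln(14.734)/3.26307… = 0.824427… → 0.8244

0.8244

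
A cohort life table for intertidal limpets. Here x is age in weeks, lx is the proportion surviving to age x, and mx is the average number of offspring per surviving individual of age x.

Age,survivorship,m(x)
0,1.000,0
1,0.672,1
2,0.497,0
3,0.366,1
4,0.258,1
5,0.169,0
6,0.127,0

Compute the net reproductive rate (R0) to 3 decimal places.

lx·mx by age: 0, 0.672, 0, 0.366, 0.258, 0, 0
R0 = Σ lx·mx = 1.296 → 1.296

1.296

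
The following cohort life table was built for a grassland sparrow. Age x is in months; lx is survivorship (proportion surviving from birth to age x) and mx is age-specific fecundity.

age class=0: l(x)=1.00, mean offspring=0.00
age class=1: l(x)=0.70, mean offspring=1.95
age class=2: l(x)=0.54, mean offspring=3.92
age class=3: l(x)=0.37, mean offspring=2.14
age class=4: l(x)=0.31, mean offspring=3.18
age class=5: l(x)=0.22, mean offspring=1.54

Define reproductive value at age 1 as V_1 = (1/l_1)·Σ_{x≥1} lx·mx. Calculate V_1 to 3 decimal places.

7.997

lx·mx for x ≥ 1: 1.365, 2.1168, 0.7918, 0.9858, 0.3388 → sum = 5.5982
V_1 = 5.5982 / l_1 = 5.5982 / 0.7 = 7.997429… → 7.997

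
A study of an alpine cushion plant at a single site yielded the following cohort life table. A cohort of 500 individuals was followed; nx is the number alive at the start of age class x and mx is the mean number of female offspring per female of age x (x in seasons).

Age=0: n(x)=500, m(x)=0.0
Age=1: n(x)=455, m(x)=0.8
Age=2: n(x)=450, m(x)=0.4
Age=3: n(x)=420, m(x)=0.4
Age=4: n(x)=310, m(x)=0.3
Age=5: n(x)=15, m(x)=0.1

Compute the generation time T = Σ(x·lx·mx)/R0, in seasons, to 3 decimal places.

lx = nx/n0 = nx/500: 1, 0.91, 0.9, 0.84, 0.62, 0.03
lx·mx: 0, 0.728, 0.36, 0.336, 0.186, 0.003 → R0 = 1.613
x·lx·mx: 0, 0.728, 0.72, 1.008, 0.744, 0.015 → Σ = 3.215
T = 3.215 / 1.613 = 1.99318… → 1.993

1.993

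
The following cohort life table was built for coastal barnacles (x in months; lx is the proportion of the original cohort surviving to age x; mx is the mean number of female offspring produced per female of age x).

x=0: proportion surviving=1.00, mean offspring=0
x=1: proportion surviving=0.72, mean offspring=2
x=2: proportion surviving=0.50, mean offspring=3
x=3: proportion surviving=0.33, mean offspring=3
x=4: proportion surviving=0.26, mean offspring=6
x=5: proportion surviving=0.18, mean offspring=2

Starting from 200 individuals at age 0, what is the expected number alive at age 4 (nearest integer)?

Expected survivors = N0 · l_4 = 200 × 0.26 = 52 → 52

52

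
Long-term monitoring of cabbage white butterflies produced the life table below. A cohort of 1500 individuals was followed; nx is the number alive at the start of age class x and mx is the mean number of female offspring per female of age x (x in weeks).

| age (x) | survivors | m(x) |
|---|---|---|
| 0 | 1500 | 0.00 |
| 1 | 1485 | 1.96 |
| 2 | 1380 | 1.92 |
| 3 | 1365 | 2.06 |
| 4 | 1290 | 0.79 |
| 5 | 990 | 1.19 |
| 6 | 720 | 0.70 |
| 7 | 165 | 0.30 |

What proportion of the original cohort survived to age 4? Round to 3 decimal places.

l_4 = n_4/n_0 = 1290/1500 = 0.86 → 0.860

0.860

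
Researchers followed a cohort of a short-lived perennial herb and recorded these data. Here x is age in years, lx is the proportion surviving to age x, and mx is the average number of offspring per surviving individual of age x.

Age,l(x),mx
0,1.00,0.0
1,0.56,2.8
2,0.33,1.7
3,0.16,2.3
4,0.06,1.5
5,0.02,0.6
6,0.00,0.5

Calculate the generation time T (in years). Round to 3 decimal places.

1.621

lx·mx: 0, 1.568, 0.561, 0.368, 0.09, 0.012, 0 → R0 = 2.599
x·lx·mx: 0, 1.568, 1.122, 1.104, 0.36, 0.06, 0 → Σ = 4.214
T = 4.214 / 2.599 = 1.621393… → 1.621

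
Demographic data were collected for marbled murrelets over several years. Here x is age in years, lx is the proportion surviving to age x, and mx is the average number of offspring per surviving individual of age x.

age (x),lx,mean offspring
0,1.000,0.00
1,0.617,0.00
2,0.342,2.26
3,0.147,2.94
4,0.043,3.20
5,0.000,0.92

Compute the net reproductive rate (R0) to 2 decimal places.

1.34

lx·mx by age: 0, 0, 0.77292, 0.43218, 0.1376, 0
R0 = Σ lx·mx = 1.3427 → 1.34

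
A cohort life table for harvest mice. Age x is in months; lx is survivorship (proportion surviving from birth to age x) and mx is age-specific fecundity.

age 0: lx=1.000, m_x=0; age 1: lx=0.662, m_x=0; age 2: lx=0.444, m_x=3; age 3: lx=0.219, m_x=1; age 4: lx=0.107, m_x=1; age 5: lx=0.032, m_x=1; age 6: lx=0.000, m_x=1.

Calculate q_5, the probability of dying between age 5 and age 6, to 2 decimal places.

1.00

q_5 = (l_5 − l_6) / l_5 = (0.032 − 0) / 0.032
     = 0.032 / 0.032 = 1 → 1.00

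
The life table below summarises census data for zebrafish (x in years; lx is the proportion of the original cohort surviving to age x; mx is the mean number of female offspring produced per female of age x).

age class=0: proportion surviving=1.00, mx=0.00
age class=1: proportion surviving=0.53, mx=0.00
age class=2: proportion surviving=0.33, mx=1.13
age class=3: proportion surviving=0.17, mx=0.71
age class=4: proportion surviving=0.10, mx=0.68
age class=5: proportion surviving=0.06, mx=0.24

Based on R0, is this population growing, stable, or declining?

declining

R0 = Σ lx·mx = 0 + 0 + 0.3729 + 0.1207 + 0.068 + 0.0144 = 0.576
R0 < 1, so the population is declining.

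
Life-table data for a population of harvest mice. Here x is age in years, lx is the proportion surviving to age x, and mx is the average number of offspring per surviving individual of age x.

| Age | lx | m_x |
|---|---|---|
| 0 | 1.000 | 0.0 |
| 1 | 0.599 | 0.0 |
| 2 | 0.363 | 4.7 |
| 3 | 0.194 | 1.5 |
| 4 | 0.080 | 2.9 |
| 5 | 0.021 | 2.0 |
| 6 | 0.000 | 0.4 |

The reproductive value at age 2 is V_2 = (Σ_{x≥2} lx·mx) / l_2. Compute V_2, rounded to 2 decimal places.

lx·mx for x ≥ 2: 1.7061, 0.291, 0.232, 0.042, 0 → sum = 2.2711
V_2 = 2.2711 / l_2 = 2.2711 / 0.363 = 6.256474… → 6.26

6.26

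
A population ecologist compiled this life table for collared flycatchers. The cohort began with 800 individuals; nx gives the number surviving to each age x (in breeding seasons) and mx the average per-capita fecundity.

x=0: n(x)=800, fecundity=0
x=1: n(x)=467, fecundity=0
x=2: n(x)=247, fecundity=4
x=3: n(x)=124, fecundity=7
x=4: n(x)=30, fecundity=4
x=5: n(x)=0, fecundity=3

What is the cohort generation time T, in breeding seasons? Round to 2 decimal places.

2.56

lx = nx/n0 = nx/800: 1, 0.58375, 0.30875, 0.155, 0.0375, 0
lx·mx: 0, 0, 1.235, 1.085, 0.15, 0 → R0 = 2.47
x·lx·mx: 0, 0, 2.47, 3.255, 0.6, 0 → Σ = 6.325
T = 6.325 / 2.47 = 2.560729… → 2.56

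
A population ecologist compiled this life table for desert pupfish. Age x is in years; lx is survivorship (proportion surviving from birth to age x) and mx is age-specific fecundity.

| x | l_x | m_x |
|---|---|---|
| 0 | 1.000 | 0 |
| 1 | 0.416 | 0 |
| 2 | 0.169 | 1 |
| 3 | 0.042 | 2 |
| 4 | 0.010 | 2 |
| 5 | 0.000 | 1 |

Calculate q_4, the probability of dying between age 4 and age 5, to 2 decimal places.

1.00

q_4 = (l_4 − l_5) / l_4 = (0.01 − 0) / 0.01
     = 0.01 / 0.01 = 1 → 1.00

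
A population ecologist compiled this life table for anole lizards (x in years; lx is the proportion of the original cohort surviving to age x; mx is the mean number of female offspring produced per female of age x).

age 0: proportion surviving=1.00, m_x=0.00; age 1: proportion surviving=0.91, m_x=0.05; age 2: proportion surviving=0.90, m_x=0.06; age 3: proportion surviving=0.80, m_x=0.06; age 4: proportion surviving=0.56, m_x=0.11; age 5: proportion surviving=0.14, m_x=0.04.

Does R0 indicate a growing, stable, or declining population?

R0 = Σ lx·mx = 0 + 0.0455 + 0.054 + 0.048 + 0.0616 + 0.0056 = 0.2147
R0 < 1, so the population is declining.

declining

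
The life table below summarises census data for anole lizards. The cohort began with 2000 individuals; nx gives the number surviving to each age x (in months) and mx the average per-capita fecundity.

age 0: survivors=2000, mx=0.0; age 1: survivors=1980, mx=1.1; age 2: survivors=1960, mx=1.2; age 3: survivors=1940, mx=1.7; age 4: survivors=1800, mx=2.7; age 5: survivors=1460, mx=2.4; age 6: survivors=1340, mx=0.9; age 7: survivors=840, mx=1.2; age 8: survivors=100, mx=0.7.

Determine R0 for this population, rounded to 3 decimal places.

9.238

lx = nx/n0 = nx/2000: 1, 0.99, 0.98, 0.97, 0.9, 0.73, 0.67, 0.42, 0.05
lx·mx by age: 0, 1.089, 1.176, 1.649, 2.43, 1.752, 0.603, 0.504, 0.035
R0 = Σ lx·mx = 9.238 → 9.238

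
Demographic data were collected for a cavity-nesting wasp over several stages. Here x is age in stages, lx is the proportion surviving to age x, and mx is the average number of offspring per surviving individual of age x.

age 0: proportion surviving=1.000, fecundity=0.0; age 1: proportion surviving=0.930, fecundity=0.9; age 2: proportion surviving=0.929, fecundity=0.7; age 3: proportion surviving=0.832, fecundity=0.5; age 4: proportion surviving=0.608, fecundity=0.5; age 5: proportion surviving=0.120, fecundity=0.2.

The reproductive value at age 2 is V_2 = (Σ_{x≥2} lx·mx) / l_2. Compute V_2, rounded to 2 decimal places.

1.50

lx·mx for x ≥ 2: 0.6503, 0.416, 0.304, 0.024 → sum = 1.3943
V_2 = 1.3943 / l_2 = 1.3943 / 0.929 = 1.500861… → 1.50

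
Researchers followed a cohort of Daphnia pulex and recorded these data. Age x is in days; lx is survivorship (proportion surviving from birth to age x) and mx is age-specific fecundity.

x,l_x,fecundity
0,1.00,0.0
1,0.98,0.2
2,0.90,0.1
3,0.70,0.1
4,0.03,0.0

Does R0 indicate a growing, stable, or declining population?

declining

R0 = Σ lx·mx = 0 + 0.196 + 0.09 + 0.07 + 0 = 0.356
R0 < 1, so the population is declining.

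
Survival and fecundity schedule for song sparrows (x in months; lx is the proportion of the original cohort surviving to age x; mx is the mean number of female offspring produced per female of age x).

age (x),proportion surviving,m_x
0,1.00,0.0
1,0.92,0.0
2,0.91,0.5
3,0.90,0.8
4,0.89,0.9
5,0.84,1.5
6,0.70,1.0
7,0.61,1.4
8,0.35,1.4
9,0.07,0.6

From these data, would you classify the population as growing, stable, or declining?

R0 = Σ lx·mx = 0 + 0 + 0.455 + 0.72 + 0.801 + 1.26 + 0.7 + 0.854 + 0.49 + 0.042 = 5.322
R0 > 1, so the population is growing.

growing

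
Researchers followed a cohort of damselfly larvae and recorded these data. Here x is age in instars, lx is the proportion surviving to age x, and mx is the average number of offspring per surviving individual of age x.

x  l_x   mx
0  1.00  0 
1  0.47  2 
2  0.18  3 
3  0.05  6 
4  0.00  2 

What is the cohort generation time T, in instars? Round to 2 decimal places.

1.64

lx·mx: 0, 0.94, 0.54, 0.3, 0 → R0 = 1.78
x·lx·mx: 0, 0.94, 1.08, 0.9, 0 → Σ = 2.92
T = 2.92 / 1.78 = 1.640449… → 1.64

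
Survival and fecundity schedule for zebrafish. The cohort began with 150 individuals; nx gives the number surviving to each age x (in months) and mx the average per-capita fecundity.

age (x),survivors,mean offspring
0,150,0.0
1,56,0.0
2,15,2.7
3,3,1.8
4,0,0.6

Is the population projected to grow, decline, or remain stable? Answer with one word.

lx = nx/n0 = nx/150: 1, 0.37333…, 0.1, 0.02, 0
R0 = Σ lx·mx = 0 + 0 + 0.27 + 0.036 + 0 = 0.306…
R0 < 1, so the population is declining.

declining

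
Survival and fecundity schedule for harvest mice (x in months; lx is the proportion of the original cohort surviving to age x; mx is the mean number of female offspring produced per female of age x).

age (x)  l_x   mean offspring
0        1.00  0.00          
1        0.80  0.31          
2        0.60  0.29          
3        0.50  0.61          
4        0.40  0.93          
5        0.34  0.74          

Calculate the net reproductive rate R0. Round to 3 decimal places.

1.351

lx·mx by age: 0, 0.248, 0.174, 0.305, 0.372, 0.2516
R0 = Σ lx·mx = 1.3506 → 1.351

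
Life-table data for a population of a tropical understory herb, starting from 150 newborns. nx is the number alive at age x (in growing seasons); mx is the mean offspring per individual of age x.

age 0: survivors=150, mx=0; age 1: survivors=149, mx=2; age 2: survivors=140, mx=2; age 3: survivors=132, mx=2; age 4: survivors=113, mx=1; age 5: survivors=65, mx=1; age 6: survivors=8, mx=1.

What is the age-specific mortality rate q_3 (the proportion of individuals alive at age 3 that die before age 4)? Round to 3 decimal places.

0.144

lx = nx/n0 = nx/150: 1, 0.99333…, 0.93333…, 0.88, 0.75333…, 0.43333…, 0.05333…
q_3 = (l_3 − l_4) / l_3 = (0.88 − 0.753333…) / 0.88
     = 0.126667… / 0.88 = 0.143939… → 0.144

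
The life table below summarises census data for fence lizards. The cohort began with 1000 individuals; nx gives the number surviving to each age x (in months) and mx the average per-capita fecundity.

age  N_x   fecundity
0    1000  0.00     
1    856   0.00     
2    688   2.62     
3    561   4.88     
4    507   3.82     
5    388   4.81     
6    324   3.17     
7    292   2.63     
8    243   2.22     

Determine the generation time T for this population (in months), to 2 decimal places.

4.19

lx = nx/n0 = nx/1000: 1, 0.856, 0.688, 0.561, 0.507, 0.388, 0.324, 0.292, 0.243
lx·mx: 0, 0, 1.80256, 2.73768, 1.93674, 1.86628, 1.02708, 0.76796, 0.53946 → R0 = 10.67776
x·lx·mx: 0, 0, 3.60512, 8.21304, 7.74696, 9.3314, 6.16248, 5.37572, 4.31568 → Σ = 44.7504
T = 44.7504 / 10.67776 = 4.190991… → 4.19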